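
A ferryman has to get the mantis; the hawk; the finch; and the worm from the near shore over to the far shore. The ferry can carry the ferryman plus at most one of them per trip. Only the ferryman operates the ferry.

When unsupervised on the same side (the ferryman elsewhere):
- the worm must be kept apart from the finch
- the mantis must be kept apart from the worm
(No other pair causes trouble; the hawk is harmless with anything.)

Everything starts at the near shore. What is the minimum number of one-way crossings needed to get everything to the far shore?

9

Counting alone: the ferryman can take at most 1 across per trip to the far shore, so moving all 4 needs at least 4 loaded trips out, with a return between consecutive ones — at least 7 crossings.
The safety rule pushes this higher. Following every safe sequence of crossings, the most of the 4 that can be at the far shore as the ferry arrives there on crossing 7 is 3 — never all 4.
So no plan with fewer than 9 crossings exists, and this one achieves 9:
1. Ferryman goes to the far shore with the worm.
2. Ferryman goes back to the near shore alone.
3. Ferryman goes to the far shore with the mantis.
4. Ferryman goes back to the near shore with the worm.
5. Ferryman goes to the far shore with the finch.
6. Ferryman goes back to the near shore alone.
7. Ferryman goes to the far shore with the hawk.
8. Ferryman goes back to the near shore alone.
9. Ferryman goes to the far shore with the worm.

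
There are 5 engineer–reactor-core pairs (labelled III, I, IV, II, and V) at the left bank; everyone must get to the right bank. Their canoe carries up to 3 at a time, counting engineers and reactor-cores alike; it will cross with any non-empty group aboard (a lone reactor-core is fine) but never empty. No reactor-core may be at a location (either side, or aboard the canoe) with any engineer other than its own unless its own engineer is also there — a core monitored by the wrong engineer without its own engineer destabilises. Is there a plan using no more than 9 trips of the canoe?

No

Counting alone: each trip to the right bank takes at most 3 across and each return brings at least 1 back, so after t trips out (and t−1 returns) at most 3t − (t−1) of the 10 are across; that first reaches 10 at t = 5, so at least 9 crossings are needed.
The safety rule pushes this higher. Following every safe sequence of crossings, the most of the 10 that can be at the right bank as the canoe arrives there on crossing 9 is 9 — never all 10.
So the move cannot be finished within 9 crossings. (The shortest complete plan takes 11:)
1. engineer III and reactor-core III cross → the right bank.
2. engineer III crosses ← the left bank.
3. reactor-core I, reactor-core II, and reactor-core IV cross → the right bank.
4. reactor-core III crosses ← the left bank.
5. engineer I, engineer II, and engineer IV cross → the right bank.
6. engineer I and reactor-core I cross ← the left bank.
7. engineer I, engineer III, and engineer V cross → the right bank.
8. reactor-core IV crosses ← the left bank.
9. reactor-core I and reactor-core III cross → the right bank.
10. reactor-core III crosses ← the left bank.
11. reactor-core III, reactor-core IV, and reactor-core V cross → the right bank.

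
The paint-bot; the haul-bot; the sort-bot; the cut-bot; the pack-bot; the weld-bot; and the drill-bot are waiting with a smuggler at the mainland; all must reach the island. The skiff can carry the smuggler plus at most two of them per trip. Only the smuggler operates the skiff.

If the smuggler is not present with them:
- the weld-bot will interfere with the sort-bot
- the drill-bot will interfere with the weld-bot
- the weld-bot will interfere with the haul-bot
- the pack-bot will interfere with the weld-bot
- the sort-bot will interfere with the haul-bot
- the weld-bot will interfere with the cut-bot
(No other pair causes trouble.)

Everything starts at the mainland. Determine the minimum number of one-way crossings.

11

Counting alone: the smuggler can take at most 2 across per trip to the island, so moving all 7 needs at least 4 loaded trips out, with a return between consecutive ones — at least 7 crossings.
The safety rule pushes this higher. Following every safe sequence of crossings, the most of the 7 that can be at the island as the skiff arrives there on crossings 7, 9 is 5, 6 respectively — never all 7.
So no plan with fewer than 11 crossings exists, and this one achieves 11:
1. Smuggler goes to the island with the haul-bot and the weld-bot.  [the mainland: the cut-bot, the drill-bot, the pack-bot, the paint-bot, the sort-bot | the island: the haul-bot, the weld-bot]
2. Smuggler goes back to the mainland with the haul-bot.  [the mainland: the cut-bot, the drill-bot, the haul-bot, the pack-bot, the paint-bot, the sort-bot | the island: the weld-bot]
3. Smuggler goes to the island with the haul-bot and the paint-bot.  [the mainland: the cut-bot, the drill-bot, the pack-bot, the sort-bot | the island: the haul-bot, the paint-bot, the weld-bot]
4. Smuggler goes back to the mainland with the haul-bot.  [the mainland: the cut-bot, the drill-bot, the haul-bot, the pack-bot, the sort-bot | the island: the paint-bot, the weld-bot]
5. Smuggler goes to the island with the cut-bot and the haul-bot.  [the mainland: the drill-bot, the pack-bot, the sort-bot | the island: the cut-bot, the haul-bot, the paint-bot, the weld-bot]
6. Smuggler goes back to the mainland with the weld-bot.  [the mainland: the drill-bot, the pack-bot, the sort-bot, the weld-bot | the island: the cut-bot, the haul-bot, the paint-bot]
7. Smuggler goes to the island with the pack-bot and the weld-bot.  [the mainland: the drill-bot, the sort-bot | the island: the cut-bot, the haul-bot, the pack-bot, the paint-bot, the weld-bot]
8. Smuggler goes back to the mainland with the weld-bot.  [the mainland: the drill-bot, the sort-bot, the weld-bot | the island: the cut-bot, the haul-bot, the pack-bot, the paint-bot]
9. Smuggler goes to the island with the drill-bot and the sort-bot.  [the mainland: the weld-bot | the island: the cut-bot, the drill-bot, the haul-bot, the pack-bot, the paint-bot, the sort-bot]
10. Smuggler goes back to the mainland with the haul-bot.  [the mainland: the haul-bot, the weld-bot | the island: the cut-bot, the drill-bot, the pack-bot, the paint-bot, the sort-bot]
11. Smuggler goes to the island with the haul-bot and the weld-bot.  [the mainland: — | the island: the cut-bot, the drill-bot, the haul-bot, the pack-bot, the paint-bot, the sort-bot, the weld-bot]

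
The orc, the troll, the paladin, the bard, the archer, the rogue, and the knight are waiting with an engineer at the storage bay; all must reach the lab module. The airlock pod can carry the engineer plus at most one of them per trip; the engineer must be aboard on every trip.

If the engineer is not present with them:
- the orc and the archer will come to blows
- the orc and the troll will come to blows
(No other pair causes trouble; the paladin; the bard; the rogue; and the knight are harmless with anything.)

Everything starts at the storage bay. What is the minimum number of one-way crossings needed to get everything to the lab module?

Counting alone: the engineer can take at most 1 across per trip to the lab module, so moving all 7 needs at least 7 loaded trips out, with a return between consecutive ones — at least 13 crossings.
The safety rule pushes this higher. Following every safe sequence of crossings, the most of the 7 that can be at the lab module as the airlock pod arrives there on crossing 13 is 6 — never all 7.
So no plan with fewer than 15 crossings exists, and this one achieves 15:
1. Engineer goes to the lab module with the orc.
2. Engineer goes back to the storage bay alone.
3. Engineer goes to the lab module with the troll.
4. Engineer goes back to the storage bay with the orc.
5. Engineer goes to the lab module with the archer.
6. Engineer goes back to the storage bay alone.
7. Engineer goes to the lab module with the paladin.
8. Engineer goes back to the storage bay alone.
9. Engineer goes to the lab module with the bard.
10. Engineer goes back to the storage bay alone.
11. Engineer goes to the lab module with the rogue.
12. Engineer goes back to the storage bay alone.
13. Engineer goes to the lab module with the knight.
14. Engineer goes back to the storage bay alone.
15. Engineer goes to the lab module with the orc.

15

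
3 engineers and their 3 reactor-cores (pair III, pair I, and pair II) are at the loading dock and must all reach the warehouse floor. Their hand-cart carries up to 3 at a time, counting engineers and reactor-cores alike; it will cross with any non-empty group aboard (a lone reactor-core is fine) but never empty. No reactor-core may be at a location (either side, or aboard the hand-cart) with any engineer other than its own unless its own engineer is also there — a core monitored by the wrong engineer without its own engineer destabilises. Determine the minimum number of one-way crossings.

5

Counting alone: each trip to the warehouse floor takes at most 3 across and each return brings at least 1 back, so after t trips out (and t−1 returns) at most 3t − (t−1) of the 6 are across; that first reaches 6 at t = 3, so at least 5 crossings are needed.
The plan below uses exactly 5 crossings, so it is optimal:
1. engineer III and reactor-core III cross → the warehouse floor.
2. engineer III crosses ← the loading dock.
3. engineer I, engineer II, and engineer III cross → the warehouse floor.
4. reactor-core III crosses ← the loading dock.
5. reactor-core I, reactor-core II, and reactor-core III cross → the warehouse floor.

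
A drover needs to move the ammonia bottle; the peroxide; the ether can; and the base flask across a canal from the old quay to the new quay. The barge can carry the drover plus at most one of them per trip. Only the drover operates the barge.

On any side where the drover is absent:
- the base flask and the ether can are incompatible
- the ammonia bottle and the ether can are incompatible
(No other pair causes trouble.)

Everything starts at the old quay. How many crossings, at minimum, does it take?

Counting alone: the drover can take at most 1 across per trip to the new quay, so moving all 4 needs at least 4 loaded trips out, with a return between consecutive ones — at least 7 crossings.
The safety rule pushes this higher. Following every safe sequence of crossings, the most of the 4 that can be at the new quay as the barge arrives there on crossing 7 is 3 — never all 4.
So no plan with fewer than 9 crossings exists, and this one achieves 9:
1. Drover goes to the new quay with the ether can.
2. Drover goes back to the old quay alone.
3. Drover goes to the new quay with the ammonia bottle.
4. Drover goes back to the old quay with the ether can.
5. Drover goes to the new quay with the base flask.
6. Drover goes back to the old quay alone.
7. Drover goes to the new quay with the peroxide.
8. Drover goes back to the old quay alone.
9. Drover goes to the new quay with the ether can.

9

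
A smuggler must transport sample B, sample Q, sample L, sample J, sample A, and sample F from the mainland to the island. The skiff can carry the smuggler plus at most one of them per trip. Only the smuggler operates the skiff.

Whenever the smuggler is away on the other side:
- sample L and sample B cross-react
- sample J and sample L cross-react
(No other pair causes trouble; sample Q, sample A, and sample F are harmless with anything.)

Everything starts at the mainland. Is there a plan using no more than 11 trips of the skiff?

Counting alone: the smuggler can take at most 1 across per trip to the island, so moving all 6 needs at least 6 loaded trips out, with a return between consecutive ones — at least 11 crossings.
The safety rule pushes this higher. Following every safe sequence of crossings, the most of the 6 that can be at the island as the skiff arrives there on crossing 11 is 5 — never all 6.
So the move cannot be finished within 11 crossings. (The shortest complete plan takes 13:)
1. Smuggler goes to the island with sample L.  [the mainland: sample A, sample B, sample F, sample J, sample Q | the island: sample L]
2. Smuggler goes back to the mainland alone.  [the mainland: sample A, sample B, sample F, sample J, sample Q | the island: sample L]
3. Smuggler goes to the island with sample B.  [the mainland: sample A, sample F, sample J, sample Q | the island: sample B, sample L]
4. Smuggler goes back to the mainland with sample L.  [the mainland: sample A, sample F, sample J, sample L, sample Q | the island: sample B]
5. Smuggler goes to the island with sample J.  [the mainland: sample A, sample F, sample L, sample Q | the island: sample B, sample J]
6. Smuggler goes back to the mainland alone.  [the mainland: sample A, sample F, sample L, sample Q | the island: sample B, sample J]
7. Smuggler goes to the island with sample Q.  [the mainland: sample A, sample F, sample L | the island: sample B, sample J, sample Q]
8. Smuggler goes back to the mainland alone.  [the mainland: sample A, sample F, sample L | the island: sample B, sample J, sample Q]
9. Smuggler goes to the island with sample A.  [the mainland: sample F, sample L | the island: sample A, sample B, sample J, sample Q]
10. Smuggler goes back to the mainland alone.  [the mainland: sample F, sample L | the island: sample A, sample B, sample J, sample Q]
11. Smuggler goes to the island with sample F.  [the mainland: sample L | the island: sample A, sample B, sample F, sample J, sample Q]
12. Smuggler goes back to the mainland alone.  [the mainland: sample L | the island: sample A, sample B, sample F, sample J, sample Q]
13. Smuggler goes to the island with sample L.  [the mainland: — | the island: sample A, sample B, sample F, sample J, sample L, sample Q]

No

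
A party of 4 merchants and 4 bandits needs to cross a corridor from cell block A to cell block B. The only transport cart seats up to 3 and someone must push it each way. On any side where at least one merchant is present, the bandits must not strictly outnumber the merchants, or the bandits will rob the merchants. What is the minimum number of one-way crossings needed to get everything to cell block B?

9

Counting alone: each trip to cell block B takes at most 3 across and each return brings at least 1 back, so after t trips out (and t−1 returns) at most 3t − (t−1) of the 8 are across; that first reaches 8 at t = 4, so at least 7 crossings are needed.
The safety rule pushes this higher. Following every safe sequence of crossings, the most of the 8 that can be at cell block B as the transport cart arrives there on crossing 7 is 7 — never all 8.
So no plan with fewer than 9 crossings exists, and this one achieves 9:
1. 2 bandits → cell block B.  (cell block A: 4M 2B; cell block B: 0M 2B)
2. 1 bandit ← cell block A.  (cell block A: 4M 3B; cell block B: 0M 1B)
3. 3 bandits → cell block B.  (cell block A: 4M 0B; cell block B: 0M 4B)
4. 1 bandit ← cell block A.  (cell block A: 4M 1B; cell block B: 0M 3B)
5. 3 merchants → cell block B.  (cell block A: 1M 1B; cell block B: 3M 3B)
6. 1 merchant and 1 bandit ← cell block A.  (cell block A: 2M 2B; cell block B: 2M 2B)
7. 2 merchants → cell block B.  (cell block A: 0M 2B; cell block B: 4M 2B)
8. 1 bandit ← cell block A.  (cell block A: 0M 3B; cell block B: 4M 1B)
9. 3 bandits → cell block B.  (cell block A: 0M 0B; cell block B: 4M 4B)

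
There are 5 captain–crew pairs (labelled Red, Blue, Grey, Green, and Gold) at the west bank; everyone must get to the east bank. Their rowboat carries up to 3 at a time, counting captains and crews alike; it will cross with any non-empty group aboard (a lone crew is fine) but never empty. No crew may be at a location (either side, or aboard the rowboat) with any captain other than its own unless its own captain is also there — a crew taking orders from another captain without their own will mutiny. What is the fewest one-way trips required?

Counting alone: each trip to the east bank takes at most 3 across and each return brings at least 1 back, so after t trips out (and t−1 returns) at most 3t − (t−1) of the 10 are across; that first reaches 10 at t = 5, so at least 9 crossings are needed.
The safety rule pushes this higher. Following every safe sequence of crossings, the most of the 10 that can be at the east bank as the rowboat arrives there on crossing 9 is 9 — never all 10.
So no plan with fewer than 11 crossings exists, and this one achieves 11:
1. captain Red and crew Red cross → the east bank.
2. captain Red crosses ← the west bank.
3. crew Blue, crew Green, and crew Grey cross → the east bank.
4. crew Red crosses ← the west bank.
5. captain Blue, captain Green, and captain Grey cross → the east bank.
6. captain Blue and crew Blue cross ← the west bank.
7. captain Blue, captain Gold, and captain Red cross → the east bank.
8. crew Grey crosses ← the west bank.
9. crew Blue and crew Red cross → the east bank.
10. crew Red crosses ← the west bank.
11. crew Gold, crew Grey, and crew Red cross → the east bank.

11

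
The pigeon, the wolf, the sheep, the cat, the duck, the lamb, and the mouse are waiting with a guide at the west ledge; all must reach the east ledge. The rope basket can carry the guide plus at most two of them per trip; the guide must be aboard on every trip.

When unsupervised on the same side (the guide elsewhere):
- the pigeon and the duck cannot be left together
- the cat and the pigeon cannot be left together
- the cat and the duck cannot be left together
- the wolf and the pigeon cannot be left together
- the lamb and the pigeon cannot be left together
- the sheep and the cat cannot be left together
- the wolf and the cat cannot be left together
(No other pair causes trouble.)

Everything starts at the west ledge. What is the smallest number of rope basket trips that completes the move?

Counting alone: the guide can take at most 2 across per trip to the east ledge, so moving all 7 needs at least 4 loaded trips out, with a return between consecutive ones — at least 7 crossings.
The safety rule pushes this higher. Following every safe sequence of crossings, the most of the 7 that can be at the east ledge as the rope basket arrives there on crossings 7, 9 is 5, 6 respectively — never all 7.
So no plan with fewer than 11 crossings exists, and this one achieves 11:
1. Guide goes to the east ledge with the cat and the pigeon.  [the west ledge: the duck, the lamb, the mouse, the sheep, the wolf | the east ledge: the cat, the pigeon]
2. Guide goes back to the west ledge with the pigeon.  [the west ledge: the duck, the lamb, the mouse, the pigeon, the sheep, the wolf | the east ledge: the cat]
3. Guide goes to the east ledge with the pigeon and the sheep.  [the west ledge: the duck, the lamb, the mouse, the wolf | the east ledge: the cat, the pigeon, the sheep]
4. Guide goes back to the west ledge with the cat.  [the west ledge: the cat, the duck, the lamb, the mouse, the wolf | the east ledge: the pigeon, the sheep]
5. Guide goes to the east ledge with the duck and the wolf.  [the west ledge: the cat, the lamb, the mouse | the east ledge: the duck, the pigeon, the sheep, the wolf]
6. Guide goes back to the west ledge with the pigeon.  [the west ledge: the cat, the lamb, the mouse, the pigeon | the east ledge: the duck, the sheep, the wolf]
7. Guide goes to the east ledge with the lamb and the pigeon.  [the west ledge: the cat, the mouse | the east ledge: the duck, the lamb, the pigeon, the sheep, the wolf]
8. Guide goes back to the west ledge with the pigeon.  [the west ledge: the cat, the mouse, the pigeon | the east ledge: the duck, the lamb, the sheep, the wolf]
9. Guide goes to the east ledge with the mouse and the pigeon.  [the west ledge: the cat | the east ledge: the duck, the lamb, the mouse, the pigeon, the sheep, the wolf]
10. Guide goes back to the west ledge with the pigeon.  [the west ledge: the cat, the pigeon | the east ledge: the duck, the lamb, the mouse, the sheep, the wolf]
11. Guide goes to the east ledge with the cat and the pigeon.  [the west ledge: — | the east ledge: the cat, the duck, the lamb, the mouse, the pigeon, the sheep, the wolf]

11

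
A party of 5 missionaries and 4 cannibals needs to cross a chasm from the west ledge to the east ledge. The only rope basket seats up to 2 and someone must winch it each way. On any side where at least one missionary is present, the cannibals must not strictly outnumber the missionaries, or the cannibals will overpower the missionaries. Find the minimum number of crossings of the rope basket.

15

Counting alone: each trip to the east ledge takes at most 2 across and each return brings at least 1 back, so after t trips out (and t−1 returns) at most 2t − (t−1) of the 9 are across; that first reaches 9 at t = 8, so at least 15 crossings are needed.
The plan below uses exactly 15 crossings, so it is optimal:
1. 2 cannibals → the east ledge.  (the west ledge: 5M 2C; the east ledge: 0M 2C)
2. 1 cannibal ← the west ledge.  (the west ledge: 5M 3C; the east ledge: 0M 1C)
3. 2 cannibals → the east ledge.  (the west ledge: 5M 1C; the east ledge: 0M 3C)
4. 1 cannibal ← the west ledge.  (the west ledge: 5M 2C; the east ledge: 0M 2C)
5. 2 missionaries → the east ledge.  (the west ledge: 3M 2C; the east ledge: 2M 2C)
6. 1 cannibal ← the west ledge.  (the west ledge: 3M 3C; the east ledge: 2M 1C)
7. 1 missionary and 1 cannibal → the east ledge.  (the west ledge: 2M 2C; the east ledge: 3M 2C)
8. 1 missionary ← the west ledge.  (the west ledge: 3M 2C; the east ledge: 2M 2C)
9. 1 missionary and 1 cannibal → the east ledge.  (the west ledge: 2M 1C; the east ledge: 3M 3C)
10. 1 cannibal ← the west ledge.  (the west ledge: 2M 2C; the east ledge: 3M 2C)
11. 1 missionary and 1 cannibal → the east ledge.  (the west ledge: 1M 1C; the east ledge: 4M 3C)
12. 1 missionary ← the west ledge.  (the west ledge: 2M 1C; the east ledge: 3M 3C)
13. 1 missionary and 1 cannibal → the east ledge.  (the west ledge: 1M 0C; the east ledge: 4M 4C)
14. 1 cannibal ← the west ledge.  (the west ledge: 1M 1C; the east ledge: 4M 3C)
15. 1 missionary and 1 cannibal → the east ledge.  (the west ledge: 0M 0C; the east ledge: 5M 4C)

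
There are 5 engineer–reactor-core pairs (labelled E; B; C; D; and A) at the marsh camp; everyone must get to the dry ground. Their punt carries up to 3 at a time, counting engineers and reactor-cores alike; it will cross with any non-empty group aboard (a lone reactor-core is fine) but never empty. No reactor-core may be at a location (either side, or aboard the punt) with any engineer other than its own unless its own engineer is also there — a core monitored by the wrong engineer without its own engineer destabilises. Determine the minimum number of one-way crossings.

Counting alone: each trip to the dry ground takes at most 3 across and each return brings at least 1 back, so after t trips out (and t−1 returns) at most 3t − (t−1) of the 10 are across; that first reaches 10 at t = 5, so at least 9 crossings are needed.
The safety rule pushes this higher. Following every safe sequence of crossings, the most of the 10 that can be at the dry ground as the punt arrives there on crossing 9 is 9 — never all 10.
So no plan with fewer than 11 crossings exists, and this one achieves 11:
1. engineer E and reactor-core E cross → the dry ground.
2. engineer E crosses ← the marsh camp.
3. reactor-core B, reactor-core C, and reactor-core D cross → the dry ground.
4. reactor-core E crosses ← the marsh camp.
5. engineer B, engineer C, and engineer D cross → the dry ground.
6. engineer B and reactor-core B cross ← the marsh camp.
7. engineer A, engineer B, and engineer E cross → the dry ground.
8. reactor-core C crosses ← the marsh camp.
9. reactor-core B and reactor-core E cross → the dry ground.
10. reactor-core E crosses ← the marsh camp.
11. reactor-core A, reactor-core C, and reactor-core E cross → the dry ground.

11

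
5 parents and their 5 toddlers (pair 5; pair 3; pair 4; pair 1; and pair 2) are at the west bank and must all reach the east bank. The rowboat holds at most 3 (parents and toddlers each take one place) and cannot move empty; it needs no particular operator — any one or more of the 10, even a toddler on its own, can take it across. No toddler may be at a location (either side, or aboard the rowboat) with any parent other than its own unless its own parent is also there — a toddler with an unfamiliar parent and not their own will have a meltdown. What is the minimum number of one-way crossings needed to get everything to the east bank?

Counting alone: each trip to the east bank takes at most 3 across and each return brings at least 1 back, so after t trips out (and t−1 returns) at most 3t − (t−1) of the 10 are across; that first reaches 10 at t = 5, so at least 9 crossings are needed.
The safety rule pushes this higher. Following every safe sequence of crossings, the most of the 10 that can be at the east bank as the rowboat arrives there on crossing 9 is 9 — never all 10.
So no plan with fewer than 11 crossings exists, and this one achieves 11:
1. parent 5 and toddler 5 cross → the east bank.
2. parent 5 crosses ← the west bank.
3. toddler 1, toddler 3, and toddler 4 cross → the east bank.
4. toddler 5 crosses ← the west bank.
5. parent 1, parent 3, and parent 4 cross → the east bank.
6. parent 3 and toddler 3 cross ← the west bank.
7. parent 2, parent 3, and parent 5 cross → the east bank.
8. toddler 4 crosses ← the west bank.
9. toddler 3 and toddler 5 cross → the east bank.
10. toddler 5 crosses ← the west bank.
11. toddler 2, toddler 4, and toddler 5 cross → the east bank.

11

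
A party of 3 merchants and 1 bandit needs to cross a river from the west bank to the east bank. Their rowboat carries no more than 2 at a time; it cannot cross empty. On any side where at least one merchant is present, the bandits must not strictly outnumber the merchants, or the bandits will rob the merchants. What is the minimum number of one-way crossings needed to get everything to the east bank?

5

Counting alone: each trip to the east bank takes at most 2 across and each return brings at least 1 back, so after t trips out (and t−1 returns) at most 2t − (t−1) of the 4 are across; that first reaches 4 at t = 3, so at least 5 crossings are needed.
The plan below uses exactly 5 crossings, so it is optimal:
1. 1 merchant and 1 bandit → the east bank.  (the west bank: 2M 0B; the east bank: 1M 1B)
2. 1 bandit ← the west bank.  (the west bank: 2M 1B; the east bank: 1M 0B)
3. 1 merchant and 1 bandit → the east bank.  (the west bank: 1M 0B; the east bank: 2M 1B)
4. 1 bandit ← the west bank.  (the west bank: 1M 1B; the east bank: 2M 0B)
5. 1 merchant and 1 bandit → the east bank.  (the west bank: 0M 0B; the east bank: 3M 1B)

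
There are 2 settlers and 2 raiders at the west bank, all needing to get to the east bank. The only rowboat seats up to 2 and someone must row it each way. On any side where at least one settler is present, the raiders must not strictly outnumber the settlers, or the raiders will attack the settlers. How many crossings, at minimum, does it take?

Counting alone: each trip to the east bank takes at most 2 across and each return brings at least 1 back, so after t trips out (and t−1 returns) at most 2t − (t−1) of the 4 are across; that first reaches 4 at t = 3, so at least 5 crossings are needed.
The plan below uses exactly 5 crossings, so it is optimal:
1. 2 raiders → the east bank.  (the west bank: 2S 0R; the east bank: 0S 2R)
2. 1 raider ← the west bank.  (the west bank: 2S 1R; the east bank: 0S 1R)
3. 2 settlers → the east bank.  (the west bank: 0S 1R; the east bank: 2S 1R)
4. 1 raider ← the west bank.  (the west bank: 0S 2R; the east bank: 2S 0R)
5. 2 raiders → the east bank.  (the west bank: 0S 0R; the east bank: 2S 2R)

5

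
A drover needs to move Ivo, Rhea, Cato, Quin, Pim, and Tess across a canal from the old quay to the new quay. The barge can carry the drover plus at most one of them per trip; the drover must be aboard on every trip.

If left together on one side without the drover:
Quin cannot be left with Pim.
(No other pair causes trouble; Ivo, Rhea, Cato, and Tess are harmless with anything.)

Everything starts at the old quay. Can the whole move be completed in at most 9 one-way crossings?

Counting alone: the drover can take at most 1 across per trip to the new quay, so moving all 6 needs at least 6 loaded trips out, with a return between consecutive ones — at least 11 crossings.
Since 9 < 11, 9 crossings cannot be enough. (The shortest complete plan in fact takes 11:)
1. Drover goes to the new quay with Quin.  [the old quay: Cato, Ivo, Pim, Rhea, Tess | the new quay: Quin]
2. Drover goes back to the old quay alone.  [the old quay: Cato, Ivo, Pim, Rhea, Tess | the new quay: Quin]
3. Drover goes to the new quay with Ivo.  [the old quay: Cato, Pim, Rhea, Tess | the new quay: Ivo, Quin]
4. Drover goes back to the old quay alone.  [the old quay: Cato, Pim, Rhea, Tess | the new quay: Ivo, Quin]
5. Drover goes to the new quay with Rhea.  [the old quay: Cato, Pim, Tess | the new quay: Ivo, Quin, Rhea]
6. Drover goes back to the old quay alone.  [the old quay: Cato, Pim, Tess | the new quay: Ivo, Quin, Rhea]
7. Drover goes to the new quay with Cato.  [the old quay: Pim, Tess | the new quay: Cato, Ivo, Quin, Rhea]
8. Drover goes back to the old quay alone.  [the old quay: Pim, Tess | the new quay: Cato, Ivo, Quin, Rhea]
9. Drover goes to the new quay with Tess.  [the old quay: Pim | the new quay: Cato, Ivo, Quin, Rhea, Tess]
10. Drover goes back to the old quay alone.  [the old quay: Pim | the new quay: Cato, Ivo, Quin, Rhea, Tess]
11. Drover goes to the new quay with Pim.  [the old quay: — | the new quay: Cato, Ivo, Pim, Quin, Rhea, Tess]

No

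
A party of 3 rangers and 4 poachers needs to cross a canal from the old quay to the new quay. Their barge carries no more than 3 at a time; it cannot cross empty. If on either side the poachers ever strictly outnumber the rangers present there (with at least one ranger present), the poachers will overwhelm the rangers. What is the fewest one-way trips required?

The poachers already outnumber the rangers at the old quay before anyone moves, so the starting position itself is disallowed.

impossible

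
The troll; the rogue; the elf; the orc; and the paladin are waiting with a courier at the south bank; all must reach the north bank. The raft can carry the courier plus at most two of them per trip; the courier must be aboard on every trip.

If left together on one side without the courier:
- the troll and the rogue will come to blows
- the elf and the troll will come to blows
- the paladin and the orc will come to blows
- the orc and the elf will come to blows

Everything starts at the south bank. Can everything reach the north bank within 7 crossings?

Yes — this plan uses 7 crossings (≤ 7):
1. Courier goes to the north bank with the orc and the troll.
2. Courier goes back to the south bank alone.
3. Courier goes to the north bank with the rogue.
4. Courier goes back to the south bank with the troll.
5. Courier goes to the north bank with the elf and the paladin.
6. Courier goes back to the south bank with the orc.
7. Courier goes to the north bank with the orc and the troll.

Yes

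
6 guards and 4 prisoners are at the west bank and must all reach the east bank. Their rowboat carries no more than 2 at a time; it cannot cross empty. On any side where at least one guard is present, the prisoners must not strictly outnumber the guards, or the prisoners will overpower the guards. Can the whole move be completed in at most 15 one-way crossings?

Counting alone: each trip to the east bank takes at most 2 across and each return brings at least 1 back, so after t trips out (and t−1 returns) at most 2t − (t−1) of the 10 are across; that first reaches 10 at t = 9, so at least 17 crossings are needed.
Since 15 < 17, 15 crossings cannot be enough. (The shortest complete plan in fact takes 17:)
1. 2 prisoners → the east bank.  (the west bank: 6G 2P; the east bank: 0G 2P)
2. 1 prisoner ← the west bank.  (the west bank: 6G 3P; the east bank: 0G 1P)
3. 2 prisoners → the east bank.  (the west bank: 6G 1P; the east bank: 0G 3P)
4. 1 prisoner ← the west bank.  (the west bank: 6G 2P; the east bank: 0G 2P)
5. 2 guards → the east bank.  (the west bank: 4G 2P; the east bank: 2G 2P)
6. 1 prisoner ← the west bank.  (the west bank: 4G 3P; the east bank: 2G 1P)
7. 1 guard and 1 prisoner → the east bank.  (the west bank: 3G 2P; the east bank: 3G 2P)
8. 1 prisoner ← the west bank.  (the west bank: 3G 3P; the east bank: 3G 1P)
9. 2 prisoners → the east bank.  (the west bank: 3G 1P; the east bank: 3G 3P)
10. 1 prisoner ← the west bank.  (the west bank: 3G 2P; the east bank: 3G 2P)
11. 1 guard and 1 prisoner → the east bank.  (the west bank: 2G 1P; the east bank: 4G 3P)
12. 1 prisoner ← the west bank.  (the west bank: 2G 2P; the east bank: 4G 2P)
13. 2 prisoners → the east bank.  (the west bank: 2G 0P; the east bank: 4G 4P)
14. 1 prisoner ← the west bank.  (the west bank: 2G 1P; the east bank: 4G 3P)
15. 1 guard and 1 prisoner → the east bank.  (the west bank: 1G 0P; the east bank: 5G 4P)
16. 1 prisoner ← the west bank.  (the west bank: 1G 1P; the east bank: 5G 3P)
17. 1 guard and 1 prisoner → the east bank.  (the west bank: 0G 0P; the east bank: 6G 4P)

No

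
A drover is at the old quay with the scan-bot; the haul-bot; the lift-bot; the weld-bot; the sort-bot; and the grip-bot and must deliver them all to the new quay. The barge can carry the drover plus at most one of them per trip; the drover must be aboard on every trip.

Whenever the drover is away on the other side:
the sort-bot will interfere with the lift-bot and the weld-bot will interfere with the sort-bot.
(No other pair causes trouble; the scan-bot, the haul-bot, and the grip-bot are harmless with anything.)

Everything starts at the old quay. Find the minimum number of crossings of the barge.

13

Counting alone: the drover can take at most 1 across per trip to the new quay, so moving all 6 needs at least 6 loaded trips out, with a return between consecutive ones — at least 11 crossings.
The safety rule pushes this higher. Following every safe sequence of crossings, the most of the 6 that can be at the new quay as the barge arrives there on crossing 11 is 5 — never all 6.
So no plan with fewer than 13 crossings exists, and this one achieves 13:
1. Drover goes to the new quay with the sort-bot.
2. Drover goes back to the old quay alone.
3. Drover goes to the new quay with the scan-bot.
4. Drover goes back to the old quay alone.
5. Drover goes to the new quay with the haul-bot.
6. Drover goes back to the old quay alone.
7. Drover goes to the new quay with the lift-bot.
8. Drover goes back to the old quay with the sort-bot.
9. Drover goes to the new quay with the weld-bot.
10. Drover goes back to the old quay alone.
11. Drover goes to the new quay with the grip-bot.
12. Drover goes back to the old quay alone.
13. Drover goes to the new quay with the sort-bot.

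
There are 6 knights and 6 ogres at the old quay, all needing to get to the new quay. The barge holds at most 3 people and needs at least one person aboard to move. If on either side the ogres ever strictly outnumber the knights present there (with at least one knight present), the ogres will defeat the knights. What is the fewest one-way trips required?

impossible

Following every safe sequence of crossings from the start, the most of the 12 that can be at the new quay as the barge arrives there on crossings 1, 3, 5 is 3, 5, 6 respectively; the best ever achieved is 6 of 12.
From crossing 7 on, no configuration arises that was not already reachable earlier: only 17 distinct safe configurations (who is on which side, and where the barge is) can ever be reached, none of them has everyone across, and every continuation just revisits them. They are: 0 knights + 0 ogres across (barge back at the start); 0 knights + 1 ogre across (barge there); 0 knights + 1 ogre across (barge back at the start); 0 knights + 2 ogres across (barge there); 0 knights + 2 ogres across (barge back at the start); 0 knights + 3 ogres across (barge there); 0 knights + 3 ogres across (barge back at the start); 0 knights + 4 ogres across (barge there); 0 knights + 4 ogres across (barge back at the start); 0 knights + 5 ogres across (barge there); 0 knights + 5 ogres across (barge back at the start); 0 knights + 6 ogres across (barge there); 1 knight + 1 ogre across (barge there); 1 knight + 1 ogre across (barge back at the start); 2 knights + 2 ogres across (barge there); 2 knights + 2 ogres across (barge back at the start); 3 knights + 3 ogres across (barge there). So no valid plan exists.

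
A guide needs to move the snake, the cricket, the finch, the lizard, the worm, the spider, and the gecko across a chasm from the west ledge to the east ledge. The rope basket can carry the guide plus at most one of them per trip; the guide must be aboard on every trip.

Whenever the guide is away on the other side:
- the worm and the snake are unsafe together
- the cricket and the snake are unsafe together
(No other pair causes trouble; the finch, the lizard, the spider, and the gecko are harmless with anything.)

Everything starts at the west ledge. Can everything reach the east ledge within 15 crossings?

Yes

Yes — this plan uses 15 crossings (≤ 15):
1. Guide goes to the east ledge with the snake.
2. Guide goes back to the west ledge alone.
3. Guide goes to the east ledge with the cricket.
4. Guide goes back to the west ledge with the snake.
5. Guide goes to the east ledge with the worm.
6. Guide goes back to the west ledge alone.
7. Guide goes to the east ledge with the finch.
8. Guide goes back to the west ledge alone.
9. Guide goes to the east ledge with the lizard.
10. Guide goes back to the west ledge alone.
11. Guide goes to the east ledge with the spider.
12. Guide goes back to the west ledge alone.
13. Guide goes to the east ledge with the gecko.
14. Guide goes back to the west ledge alone.
15. Guide goes to the east ledge with the snake.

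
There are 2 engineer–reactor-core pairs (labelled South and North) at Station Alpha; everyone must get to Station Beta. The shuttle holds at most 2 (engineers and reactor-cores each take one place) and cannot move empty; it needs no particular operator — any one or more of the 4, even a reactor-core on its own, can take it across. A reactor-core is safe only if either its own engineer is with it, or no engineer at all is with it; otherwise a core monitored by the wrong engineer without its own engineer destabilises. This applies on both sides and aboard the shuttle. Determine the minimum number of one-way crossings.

5

Counting alone: each trip to Station Beta takes at most 2 across and each return brings at least 1 back, so after t trips out (and t−1 returns) at most 2t − (t−1) of the 4 are across; that first reaches 4 at t = 3, so at least 5 crossings are needed.
The plan below uses exactly 5 crossings, so it is optimal:
1. engineer South and reactor-core South cross → Station Beta.
2. engineer South crosses ← Station Alpha.
3. engineer North and engineer South cross → Station Beta.
4. engineer North crosses ← Station Alpha.
5. engineer North and reactor-core North cross → Station Beta.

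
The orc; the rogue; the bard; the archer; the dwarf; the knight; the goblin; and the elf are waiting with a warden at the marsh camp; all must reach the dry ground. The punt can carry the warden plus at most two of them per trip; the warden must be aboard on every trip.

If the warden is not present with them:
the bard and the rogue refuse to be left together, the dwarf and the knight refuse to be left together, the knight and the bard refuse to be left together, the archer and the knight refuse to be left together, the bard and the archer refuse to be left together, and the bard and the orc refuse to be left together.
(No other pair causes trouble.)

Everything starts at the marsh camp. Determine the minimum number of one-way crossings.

13

Counting alone: the warden can take at most 2 across per trip to the dry ground, so moving all 8 needs at least 4 loaded trips out, with a return between consecutive ones — at least 7 crossings.
The safety rule pushes this higher. Following every safe sequence of crossings, the most of the 8 that can be at the dry ground as the punt arrives there on crossings 7, 9, 11 is 5, 6, 7 respectively — never all 8.
So no plan with fewer than 13 crossings exists, and this one achieves 13:
1. Warden goes to the dry ground with the bard and the knight.
2. Warden goes back to the marsh camp with the bard.
3. Warden goes to the dry ground with the bard and the orc.
4. Warden goes back to the marsh camp with the bard.
5. Warden goes to the dry ground with the bard and the rogue.
6. Warden goes back to the marsh camp with the bard.
7. Warden goes to the dry ground with the bard and the goblin.
8. Warden goes back to the marsh camp with the bard.
9. Warden goes to the dry ground with the bard and the elf.
10. Warden goes back to the marsh camp with the bard.
11. Warden goes to the dry ground with the archer and the dwarf.
12. Warden goes back to the marsh camp with the knight.
13. Warden goes to the dry ground with the bard and the knight.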